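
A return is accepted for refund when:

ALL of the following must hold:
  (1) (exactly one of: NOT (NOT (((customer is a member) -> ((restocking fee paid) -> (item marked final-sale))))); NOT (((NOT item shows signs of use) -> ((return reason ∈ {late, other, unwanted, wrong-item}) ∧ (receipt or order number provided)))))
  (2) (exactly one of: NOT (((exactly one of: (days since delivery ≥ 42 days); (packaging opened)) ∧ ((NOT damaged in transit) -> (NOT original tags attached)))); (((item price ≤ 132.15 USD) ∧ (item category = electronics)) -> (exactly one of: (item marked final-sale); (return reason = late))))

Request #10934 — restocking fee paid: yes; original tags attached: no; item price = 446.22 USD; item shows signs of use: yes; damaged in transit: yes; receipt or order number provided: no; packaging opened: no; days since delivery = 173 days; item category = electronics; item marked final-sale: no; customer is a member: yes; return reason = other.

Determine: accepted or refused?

Atomic conditions:
  customer is a member: yes → true
  restocking fee paid: yes → true
  item marked final-sale: no → false
  NOT item shows signs of use: yes → false
  return reason ∈ {late, other, unwanted, wrong-item}: other is in the set → true
  receipt or order number provided: no → false
  days since delivery ≥ 42 days: 173 ≥ 42 is true
  packaging opened: no → false
  NOT damaged in transit: yes → false
  NOT original tags attached: no → true
  item price ≤ 132.15 USD: 446.22 ≤ 132.15 is false
  item category = electronics: electronics == electronics is true
  return reason = late: other == late is false
Combine:
[1.1.1.1.2] true → false = false
[1.1.1.1] true → false = false
[1.1.1] NOT false = true
[1.1] NOT true = false
[1.2.1.2] true AND false = false
[1.2.1] false → false (antecedent false ⇒ implication holds) = true
[1.2] NOT true = false
[1] exactly-one(false, false) = false
[2.1.1.1] exactly-one(true, false) = true
[2.1.1.2] false → true (antecedent false ⇒ implication holds) = true
[2.1.1] true AND true = true
[2.1] NOT true = false
[2.2.1] false AND true = false
[2.2.2] exactly-one(false, false) = false
[2.2] false → false (antecedent false ⇒ implication holds) = true
[2] exactly-one(false, true) = true
[root] false AND true = false
Overall: false → refused

Refused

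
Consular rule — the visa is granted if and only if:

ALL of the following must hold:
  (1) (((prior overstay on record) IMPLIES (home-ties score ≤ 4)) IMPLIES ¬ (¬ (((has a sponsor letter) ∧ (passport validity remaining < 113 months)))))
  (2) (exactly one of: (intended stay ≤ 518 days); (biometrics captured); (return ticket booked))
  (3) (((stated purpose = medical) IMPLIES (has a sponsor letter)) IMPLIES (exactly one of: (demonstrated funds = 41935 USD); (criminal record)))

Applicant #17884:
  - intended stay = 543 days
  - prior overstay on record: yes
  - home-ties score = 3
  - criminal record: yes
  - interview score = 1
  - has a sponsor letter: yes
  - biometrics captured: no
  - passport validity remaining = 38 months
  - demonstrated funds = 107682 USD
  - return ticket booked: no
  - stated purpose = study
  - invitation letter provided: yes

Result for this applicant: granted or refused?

Refused

Atomic conditions:
  prior overstay on record: yes → true
  home-ties score ≤ 4: 3 ≤ 4 is true
  has a sponsor letter: yes → true
  passport validity remaining < 113 months: 38 < 113 is true
  intended stay ≤ 518 days: 543 ≤ 518 is false
  biometrics captured: no → false
  return ticket booked: no → false
  stated purpose = medical: study == medical is false
  demonstrated funds = 41935 USD: 107682 == 41935 is false
  criminal record: yes → true
Combine:
[1.1] true → true = true
[1.2.1.1] true AND true = true
[1.2.1] NOT true = false
[1.2] NOT false = true
[1] true → true = true
[2] exactly-one(false, false, false) = false
[3.1] false → true (antecedent false ⇒ implication holds) = true
[3.2] exactly-one(false, true) = true
[3] true → true = true
[root] true AND false AND true = false
Overall: false → refused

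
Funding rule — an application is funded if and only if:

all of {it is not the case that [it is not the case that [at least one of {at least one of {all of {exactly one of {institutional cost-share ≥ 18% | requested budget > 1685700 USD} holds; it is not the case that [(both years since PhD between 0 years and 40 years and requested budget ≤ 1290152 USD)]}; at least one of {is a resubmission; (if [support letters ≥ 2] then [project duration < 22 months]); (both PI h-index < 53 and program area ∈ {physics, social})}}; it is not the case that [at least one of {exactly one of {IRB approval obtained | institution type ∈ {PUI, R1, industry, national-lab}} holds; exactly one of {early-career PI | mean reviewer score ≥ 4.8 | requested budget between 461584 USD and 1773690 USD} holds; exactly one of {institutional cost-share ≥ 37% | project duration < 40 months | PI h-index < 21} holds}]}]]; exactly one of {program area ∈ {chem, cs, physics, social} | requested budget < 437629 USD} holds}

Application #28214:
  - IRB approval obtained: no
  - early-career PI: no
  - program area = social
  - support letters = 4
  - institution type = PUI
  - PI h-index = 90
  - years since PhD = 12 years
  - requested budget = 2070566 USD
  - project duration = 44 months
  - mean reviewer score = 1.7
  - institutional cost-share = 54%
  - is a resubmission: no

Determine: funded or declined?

Declined

Atomic conditions:
  institutional cost-share ≥ 18%: 54 ≥ 18 is true
  requested budget > 1685700 USD: 2070566 > 1685700 is true
  years since PhD between 0 years and 40 years: 12 in [0, 40] is true
  requested budget ≤ 1290152 USD: 2070566 ≤ 1290152 is false
  is a resubmission: no → false
  support letters ≥ 2: 4 ≥ 2 is true
  project duration < 22 months: 44 < 22 is false
  PI h-index < 53: 90 < 53 is false
  program area ∈ {physics, social}: social is in the set → true
  IRB approval obtained: no → false
  institution type ∈ {PUI, R1, industry, national-lab}: PUI is in the set → true
  early-career PI: no → false
  mean reviewer score ≥ 4.8: 1.7 ≥ 4.8 is false
  requested budget between 461584 USD and 1773690 USD: 2070566 in [461584, 1773690] is false
  institutional cost-share ≥ 37%: 54 ≥ 37 is true
  project duration < 40 months: 44 < 40 is false
  PI h-index < 21: 90 < 21 is false
  program area ∈ {chem, cs, physics, social}: social is in the set → true
  requested budget < 437629 USD: 2070566 < 437629 is false
Combine:
[1.1.1.1.1.1] exactly-one(true, true) = false
[1.1.1.1.1.2.1] true AND false = false
[1.1.1.1.1.2] NOT false = true
[1.1.1.1.1] false AND true = false
[1.1.1.1.2.2] true → false = false
[1.1.1.1.2.3] false AND true = false
[1.1.1.1.2] false OR false OR false = false
[1.1.1.1] false OR false = false
[1.1.1.2.1.1] exactly-one(false, true) = true
[1.1.1.2.1.2] exactly-one(false, false, false) = false
[1.1.1.2.1.3] exactly-one(true, false, false) = true
[1.1.1.2.1] true OR false OR true = true
[1.1.1.2] NOT true = false
[1.1.1] false OR false = false
[1.1] NOT false = true
[1] NOT true = false
[2] exactly-one(true, false) = true
[root] false AND true = false
Overall: false → declined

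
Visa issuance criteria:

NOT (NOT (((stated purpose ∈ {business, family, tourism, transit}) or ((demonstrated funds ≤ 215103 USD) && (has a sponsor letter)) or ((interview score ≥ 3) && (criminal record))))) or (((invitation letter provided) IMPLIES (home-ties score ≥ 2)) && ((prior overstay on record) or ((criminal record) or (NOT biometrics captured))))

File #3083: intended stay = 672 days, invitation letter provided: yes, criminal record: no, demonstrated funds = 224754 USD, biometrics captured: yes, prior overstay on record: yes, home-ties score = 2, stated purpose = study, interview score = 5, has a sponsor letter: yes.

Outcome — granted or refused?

Granted

Atomic conditions:
  stated purpose ∈ {business, family, tourism, transit}: study is not in the set → false
  demonstrated funds ≤ 215103 USD: 224754 ≤ 215103 is false
  has a sponsor letter: yes → true
  interview score ≥ 3: 5 ≥ 3 is true
  criminal record: no → false
  invitation letter provided: yes → true
  home-ties score ≥ 2: 2 ≥ 2 is true
  prior overstay on record: yes → true
  NOT biometrics captured: yes → false
Combine:
[1.1.1.2] false AND true = false
[1.1.1.3] true AND false = false
[1.1.1] false OR false OR false = false
[1.1] NOT false = true
[1] NOT true = false
[2.1] true → true = true
[2.2.2] false OR false = false
[2.2] true OR false = true
[2] true AND true = true
[root] false OR true = true
Overall: true → granted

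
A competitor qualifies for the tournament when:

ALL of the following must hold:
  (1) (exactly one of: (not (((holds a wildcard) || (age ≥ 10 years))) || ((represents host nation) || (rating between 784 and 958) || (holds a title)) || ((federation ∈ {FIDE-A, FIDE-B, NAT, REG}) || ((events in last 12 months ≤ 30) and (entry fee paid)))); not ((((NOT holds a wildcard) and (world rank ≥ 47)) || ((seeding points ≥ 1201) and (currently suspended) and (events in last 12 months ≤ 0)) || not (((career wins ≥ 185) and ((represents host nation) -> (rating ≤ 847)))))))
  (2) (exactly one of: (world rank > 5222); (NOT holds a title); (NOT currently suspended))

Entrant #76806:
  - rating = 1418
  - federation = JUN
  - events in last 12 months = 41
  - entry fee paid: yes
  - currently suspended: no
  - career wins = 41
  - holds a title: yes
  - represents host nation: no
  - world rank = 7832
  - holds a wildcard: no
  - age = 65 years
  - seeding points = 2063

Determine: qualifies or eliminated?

Eliminated

Atomic conditions:
  holds a wildcard: no → false
  age ≥ 10 years: 65 ≥ 10 is true
  represents host nation: no → false
  rating between 784 and 958: 1418 in [784, 958] is false
  holds a title: yes → true
  federation ∈ {FIDE-A, FIDE-B, NAT, REG}: JUN is not in the set → false
  events in last 12 months ≤ 30: 41 ≤ 30 is false
  entry fee paid: yes → true
  NOT holds a wildcard: no → true
  world rank ≥ 47: 7832 ≥ 47 is true
  seeding points ≥ 1201: 2063 ≥ 1201 is true
  currently suspended: no → false
  events in last 12 months ≤ 0: 41 ≤ 0 is false
  career wins ≥ 185: 41 ≥ 185 is false
  rating ≤ 847: 1418 ≤ 847 is false
  world rank > 5222: 7832 > 5222 is true
  NOT holds a title: yes → false
  NOT currently suspended: no → true
Combine:
[1.1.1.1] false OR true = true
[1.1.1] NOT true = false
[1.1.2] false OR false OR true = true
[1.1.3.2] false AND true = false
[1.1.3] false OR false = false
[1.1] false OR true OR false = true
[1.2.1.1] true AND true = true
[1.2.1.2] true AND false AND false = false
[1.2.1.3.1.2] false → false (antecedent false ⇒ implication holds) = true
[1.2.1.3.1] false AND true = false
[1.2.1.3] NOT false = true
[1.2.1] true OR false OR true = true
[1.2] NOT true = false
[1] exactly-one(true, false) = true
[2] exactly-one(true, false, true) = false
[root] true AND false = false
Overall: false → eliminated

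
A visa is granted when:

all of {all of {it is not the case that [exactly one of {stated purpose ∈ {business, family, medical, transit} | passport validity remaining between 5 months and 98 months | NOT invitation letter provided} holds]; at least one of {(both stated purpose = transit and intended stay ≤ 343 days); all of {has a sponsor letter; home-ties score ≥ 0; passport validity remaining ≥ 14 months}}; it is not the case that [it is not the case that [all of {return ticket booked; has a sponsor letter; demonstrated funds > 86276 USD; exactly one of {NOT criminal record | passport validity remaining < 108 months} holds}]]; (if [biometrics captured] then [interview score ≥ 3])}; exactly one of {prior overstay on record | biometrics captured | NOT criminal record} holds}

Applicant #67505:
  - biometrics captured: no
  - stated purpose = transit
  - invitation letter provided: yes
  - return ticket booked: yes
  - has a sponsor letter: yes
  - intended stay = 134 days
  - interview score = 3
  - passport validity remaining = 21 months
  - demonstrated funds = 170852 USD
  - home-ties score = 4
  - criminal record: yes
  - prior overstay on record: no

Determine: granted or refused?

Refused

Atomic conditions:
  stated purpose ∈ {business, family, medical, transit}: transit is in the set → true
  passport validity remaining between 5 months and 98 months: 21 in [5, 98] is true
  NOT invitation letter provided: yes → false
  stated purpose = transit: transit == transit is true
  intended stay ≤ 343 days: 134 ≤ 343 is true
  has a sponsor letter: yes → true
  home-ties score ≥ 0: 4 ≥ 0 is true
  passport validity remaining ≥ 14 months: 21 ≥ 14 is true
  return ticket booked: yes → true
  demonstrated funds > 86276 USD: 170852 > 86276 is true
  NOT criminal record: yes → false
  passport validity remaining < 108 months: 21 < 108 is true
  biometrics captured: no → false
  interview score ≥ 3: 3 ≥ 3 is true
  prior overstay on record: no → false
Combine:
[1.1.1] exactly-one(true, true, false) = false
[1.1] NOT false = true
[1.2.1] true AND true = true
[1.2.2] true AND true AND true = true
[1.2] true OR true = true
[1.3.1.1.4] exactly-one(false, true) = true
[1.3.1.1] true AND true AND true AND true = true
[1.3.1] NOT true = false
[1.3] NOT false = true
[1.4] false → true (antecedent false ⇒ implication holds) = true
[1] true AND true AND true AND true = true
[2] exactly-one(false, false, false) = false
[root] true AND false = false
Overall: false → refused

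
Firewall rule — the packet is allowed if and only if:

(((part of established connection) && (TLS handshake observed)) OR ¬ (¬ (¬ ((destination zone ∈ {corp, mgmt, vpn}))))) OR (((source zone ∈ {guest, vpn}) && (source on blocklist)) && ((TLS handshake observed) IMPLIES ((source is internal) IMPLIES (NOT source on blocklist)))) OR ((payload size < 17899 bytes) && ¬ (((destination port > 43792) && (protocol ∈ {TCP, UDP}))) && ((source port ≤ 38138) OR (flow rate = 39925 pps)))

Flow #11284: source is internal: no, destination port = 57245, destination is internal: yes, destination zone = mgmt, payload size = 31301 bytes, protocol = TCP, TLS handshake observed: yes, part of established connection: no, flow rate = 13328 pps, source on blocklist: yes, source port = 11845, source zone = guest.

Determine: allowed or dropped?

Atomic conditions:
  part of established connection: no → false
  TLS handshake observed: yes → true
  destination zone ∈ {corp, mgmt, vpn}: mgmt is in the set → true
  source zone ∈ {guest, vpn}: guest is in the set → true
  source on blocklist: yes → true
  source is internal: no → false
  NOT source on blocklist: yes → false
  payload size < 17899 bytes: 31301 < 17899 is false
  destination port > 43792: 57245 > 43792 is true
  protocol ∈ {TCP, UDP}: TCP is in the set → true
  source port ≤ 38138: 11845 ≤ 38138 is true
  flow rate = 39925 pps: 13328 == 39925 is false
Combine:
[1.1] false AND true = false
[1.2.1.1] NOT true = false
[1.2.1] NOT false = true
[1.2] NOT true = false
[1] false OR false = false
[2.1] true AND true = true
[2.2.2] false → false (antecedent false ⇒ implication holds) = true
[2.2] true → true = true
[2] true AND true = true
[3.2.1] true AND true = true
[3.2] NOT true = false
[3.3] true OR false = true
[3] false AND false AND true = false
[root] false OR true OR false = true
Overall: true → allowed

Allowed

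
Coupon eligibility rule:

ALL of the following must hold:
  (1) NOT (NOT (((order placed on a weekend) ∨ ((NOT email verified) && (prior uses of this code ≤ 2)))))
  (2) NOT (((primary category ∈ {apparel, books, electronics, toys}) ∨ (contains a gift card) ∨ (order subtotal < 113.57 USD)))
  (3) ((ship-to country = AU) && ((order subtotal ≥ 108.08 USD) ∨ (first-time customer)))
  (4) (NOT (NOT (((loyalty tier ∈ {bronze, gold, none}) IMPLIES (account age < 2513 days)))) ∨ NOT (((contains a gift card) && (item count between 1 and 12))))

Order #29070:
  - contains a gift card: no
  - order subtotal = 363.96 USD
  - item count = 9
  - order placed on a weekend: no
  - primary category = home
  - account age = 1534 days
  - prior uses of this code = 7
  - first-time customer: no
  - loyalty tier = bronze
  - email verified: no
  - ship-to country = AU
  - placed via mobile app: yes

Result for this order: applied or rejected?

Rejected

Atomic conditions:
  order placed on a weekend: no → false
  NOT email verified: no → true
  prior uses of this code ≤ 2: 7 ≤ 2 is false
  primary category ∈ {apparel, books, electronics, toys}: home is not in the set → false
  contains a gift card: no → false
  order subtotal < 113.57 USD: 363.96 < 113.57 is false
  ship-to country = AU: AU == AU is true
  order subtotal ≥ 108.08 USD: 363.96 ≥ 108.08 is true
  first-time customer: no → false
  loyalty tier ∈ {bronze, gold, none}: bronze is in the set → true
  account age < 2513 days: 1534 < 2513 is true
  item count between 1 and 12: 9 in [1, 12] is true
Combine:
[1.1.1.2] true AND false = false
[1.1.1] false OR false = false
[1.1] NOT false = true
[1] NOT true = false
[2.1] false OR false OR false = false
[2] NOT false = true
[3.2] true OR false = true
[3] true AND true = true
[4.1.1.1] true → true = true
[4.1.1] NOT true = false
[4.1] NOT false = true
[4.2.1] false AND true = false
[4.2] NOT false = true
[4] true OR true = true
[root] false AND true AND true AND true = false
Overall: false → rejected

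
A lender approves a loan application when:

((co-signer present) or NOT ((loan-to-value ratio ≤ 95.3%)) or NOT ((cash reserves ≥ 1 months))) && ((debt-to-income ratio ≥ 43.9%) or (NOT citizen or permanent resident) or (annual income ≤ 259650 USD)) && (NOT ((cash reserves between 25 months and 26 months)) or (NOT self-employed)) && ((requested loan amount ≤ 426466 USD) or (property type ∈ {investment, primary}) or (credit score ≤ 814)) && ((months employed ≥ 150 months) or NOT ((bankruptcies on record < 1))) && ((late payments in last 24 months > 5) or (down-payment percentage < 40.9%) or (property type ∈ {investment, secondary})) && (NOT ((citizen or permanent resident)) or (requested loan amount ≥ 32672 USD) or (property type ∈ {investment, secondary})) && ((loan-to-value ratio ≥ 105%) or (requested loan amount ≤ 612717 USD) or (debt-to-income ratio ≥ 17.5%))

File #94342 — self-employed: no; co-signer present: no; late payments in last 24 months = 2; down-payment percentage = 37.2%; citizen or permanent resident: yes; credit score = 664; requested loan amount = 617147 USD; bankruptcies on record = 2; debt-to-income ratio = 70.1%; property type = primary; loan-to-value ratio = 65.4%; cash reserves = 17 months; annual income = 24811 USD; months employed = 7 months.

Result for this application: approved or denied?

Atomic conditions:
  co-signer present: no → false
  loan-to-value ratio ≤ 95.3%: 65.4 ≤ 95.3 is true
  cash reserves ≥ 1 months: 17 ≥ 1 is true
  debt-to-income ratio ≥ 43.9%: 70.1 ≥ 43.9 is true
  NOT citizen or permanent resident: yes → false
  annual income ≤ 259650 USD: 24811 ≤ 259650 is true
  cash reserves between 25 months and 26 months: 17 in [25, 26] is false
  NOT self-employed: no → true
  requested loan amount ≤ 426466 USD: 617147 ≤ 426466 is false
  property type ∈ {investment, primary}: primary is in the set → true
  credit score ≤ 814: 664 ≤ 814 is true
  months employed ≥ 150 months: 7 ≥ 150 is false
  bankruptcies on record < 1: 2 < 1 is false
  late payments in last 24 months > 5: 2 > 5 is false
  down-payment percentage < 40.9%: 37.2 < 40.9 is true
  property type ∈ {investment, secondary}: primary is not in the set → false
  citizen or permanent resident: yes → true
  requested loan amount ≥ 32672 USD: 617147 ≥ 32672 is true
  loan-to-value ratio ≥ 105%: 65.4 ≥ 105 is false
  requested loan amount ≤ 612717 USD: 617147 ≤ 612717 is false
  debt-to-income ratio ≥ 17.5%: 70.1 ≥ 17.5 is true
Combine:
[1.2] NOT true = false
[1.3] NOT true = false
[1] false OR false OR false = false
[2] true OR false OR true = true
[3.1] NOT false = true
[3] true OR true = true
[4] false OR true OR true = true
[5.2] NOT false = true
[5] false OR true = true
[6] false OR true OR false = true
[7.1] NOT true = false
[7] false OR true OR false = true
[8] false OR false OR true = true
[root] false AND true AND true AND true AND true AND true AND true AND true = false
Overall: false → denied

Denied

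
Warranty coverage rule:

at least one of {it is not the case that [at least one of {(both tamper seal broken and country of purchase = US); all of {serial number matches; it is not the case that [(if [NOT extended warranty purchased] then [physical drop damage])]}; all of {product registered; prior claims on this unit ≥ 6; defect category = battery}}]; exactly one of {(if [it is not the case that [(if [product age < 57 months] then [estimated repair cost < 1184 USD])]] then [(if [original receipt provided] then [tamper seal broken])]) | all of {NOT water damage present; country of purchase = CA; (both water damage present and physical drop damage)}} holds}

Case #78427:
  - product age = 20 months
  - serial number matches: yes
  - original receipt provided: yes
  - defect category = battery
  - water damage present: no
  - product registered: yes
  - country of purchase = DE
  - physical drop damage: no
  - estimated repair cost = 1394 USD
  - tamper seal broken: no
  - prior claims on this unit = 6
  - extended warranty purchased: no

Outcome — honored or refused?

Atomic conditions:
  tamper seal broken: no → false
  country of purchase = US: DE == US is false
  serial number matches: yes → true
  NOT extended warranty purchased: no → true
  physical drop damage: no → false
  product registered: yes → true
  prior claims on this unit ≥ 6: 6 ≥ 6 is true
  defect category = battery: battery == battery is true
  product age < 57 months: 20 < 57 is true
  estimated repair cost < 1184 USD: 1394 < 1184 is false
  original receipt provided: yes → true
  NOT water damage present: no → true
  country of purchase = CA: DE == CA is false
  water damage present: no → false
Combine:
[1.1.1] false AND false = false
[1.1.2.2.1] true → false = false
[1.1.2.2] NOT false = true
[1.1.2] true AND true = true
[1.1.3] true AND true AND true = true
[1.1] false OR true OR true = true
[1] NOT true = false
[2.1.1.1] true → false = false
[2.1.1] NOT false = true
[2.1.2] true → false = false
[2.1] true → false = false
[2.2.3] false AND false = false
[2.2] true AND false AND false = false
[2] exactly-one(false, false) = false
[root] false OR false = false
Overall: false → refused

Refused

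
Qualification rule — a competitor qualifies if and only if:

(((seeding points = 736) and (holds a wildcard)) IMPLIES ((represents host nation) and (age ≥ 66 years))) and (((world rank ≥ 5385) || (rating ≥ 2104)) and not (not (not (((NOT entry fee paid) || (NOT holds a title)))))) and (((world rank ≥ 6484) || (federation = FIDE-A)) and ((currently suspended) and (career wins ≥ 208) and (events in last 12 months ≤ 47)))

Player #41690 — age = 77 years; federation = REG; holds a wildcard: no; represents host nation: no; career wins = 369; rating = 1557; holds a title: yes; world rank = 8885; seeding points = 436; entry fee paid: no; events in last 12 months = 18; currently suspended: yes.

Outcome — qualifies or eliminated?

Atomic conditions:
  seeding points = 736: 436 == 736 is false
  holds a wildcard: no → false
  represents host nation: no → false
  age ≥ 66 years: 77 ≥ 66 is true
  world rank ≥ 5385: 8885 ≥ 5385 is true
  rating ≥ 2104: 1557 ≥ 2104 is false
  NOT entry fee paid: no → true
  NOT holds a title: yes → false
  world rank ≥ 6484: 8885 ≥ 6484 is true
  federation = FIDE-A: REG == FIDE-A is false
  currently suspended: yes → true
  career wins ≥ 208: 369 ≥ 208 is true
  events in last 12 months ≤ 47: 18 ≤ 47 is true
Combine:
[1.1] false AND false = false
[1.2] false AND true = false
[1] false → false (antecedent false ⇒ implication holds) = true
[2.1] true OR false = true
[2.2.1.1.1] true OR false = true
[2.2.1.1] NOT true = false
[2.2.1] NOT false = true
[2.2] NOT true = false
[2] true AND false = false
[3.1] true OR false = true
[3.2] true AND true AND true = true
[3] true AND true = true
[root] true AND false AND true = false
Overall: false → eliminated

Eliminated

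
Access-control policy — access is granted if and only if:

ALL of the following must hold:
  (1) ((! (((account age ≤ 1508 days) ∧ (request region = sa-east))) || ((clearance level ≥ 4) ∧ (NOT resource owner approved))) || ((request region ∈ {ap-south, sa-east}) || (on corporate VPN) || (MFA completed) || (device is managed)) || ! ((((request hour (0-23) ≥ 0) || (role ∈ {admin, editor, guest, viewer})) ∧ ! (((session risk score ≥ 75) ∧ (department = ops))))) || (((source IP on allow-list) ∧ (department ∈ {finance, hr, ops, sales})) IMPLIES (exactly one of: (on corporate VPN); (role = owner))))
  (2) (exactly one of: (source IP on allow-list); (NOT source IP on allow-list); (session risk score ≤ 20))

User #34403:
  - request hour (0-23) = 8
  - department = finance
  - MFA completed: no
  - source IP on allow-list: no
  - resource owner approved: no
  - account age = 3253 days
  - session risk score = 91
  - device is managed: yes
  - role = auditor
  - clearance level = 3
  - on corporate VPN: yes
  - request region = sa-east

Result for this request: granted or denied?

Atomic conditions:
  account age ≤ 1508 days: 3253 ≤ 1508 is false
  request region = sa-east: sa-east == sa-east is true
  clearance level ≥ 4: 3 ≥ 4 is false
  NOT resource owner approved: no → true
  request region ∈ {ap-south, sa-east}: sa-east is in the set → true
  on corporate VPN: yes → true
  MFA completed: no → false
  device is managed: yes → true
  request hour (0-23) ≥ 0: 8 ≥ 0 is true
  role ∈ {admin, editor, guest, viewer}: auditor is not in the set → false
  session risk score ≥ 75: 91 ≥ 75 is true
  department = ops: finance == ops is false
  source IP on allow-list: no → false
  department ∈ {finance, hr, ops, sales}: finance is in the set → true
  role = owner: auditor == owner is false
  NOT source IP on allow-list: no → true
  session risk score ≤ 20: 91 ≤ 20 is false
Combine:
[1.1.1.1] false AND true = false
[1.1.1] NOT false = true
[1.1.2] false AND true = false
[1.1] true OR false = true
[1.2] true OR true OR false OR true = true
[1.3.1.1] true OR false = true
[1.3.1.2.1] true AND false = false
[1.3.1.2] NOT false = true
[1.3.1] true AND true = true
[1.3] NOT true = false
[1.4.1] false AND true = false
[1.4.2] exactly-one(true, false) = true
[1.4] false → true (antecedent false ⇒ implication holds) = true
[1] true OR true OR false OR true = true
[2] exactly-one(false, true, false) = true
[root] true AND true = true
Overall: true → granted

Granted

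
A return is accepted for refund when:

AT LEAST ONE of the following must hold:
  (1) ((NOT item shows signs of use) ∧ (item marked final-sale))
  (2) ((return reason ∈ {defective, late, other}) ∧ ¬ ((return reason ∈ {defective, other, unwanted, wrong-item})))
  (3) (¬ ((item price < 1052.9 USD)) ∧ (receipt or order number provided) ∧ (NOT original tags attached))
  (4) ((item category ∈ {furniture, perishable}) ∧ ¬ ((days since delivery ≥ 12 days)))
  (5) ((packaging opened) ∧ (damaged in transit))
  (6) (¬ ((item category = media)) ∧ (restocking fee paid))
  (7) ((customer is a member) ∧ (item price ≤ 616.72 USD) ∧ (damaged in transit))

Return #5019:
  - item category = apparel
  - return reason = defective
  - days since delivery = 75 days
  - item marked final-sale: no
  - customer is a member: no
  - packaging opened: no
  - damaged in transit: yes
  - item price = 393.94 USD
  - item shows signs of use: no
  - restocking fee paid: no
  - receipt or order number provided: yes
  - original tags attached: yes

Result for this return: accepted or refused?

Atomic conditions:
  NOT item shows signs of use: no → true
  item marked final-sale: no → false
  return reason ∈ {defective, late, other}: defective is in the set → true
  return reason ∈ {defective, other, unwanted, wrong-item}: defective is in the set → true
  item price < 1052.9 USD: 393.94 < 1052.9 is true
  receipt or order number provided: yes → true
  NOT original tags attached: yes → false
  item category ∈ {furniture, perishable}: apparel is not in the set → false
  days since delivery ≥ 12 days: 75 ≥ 12 is true
  packaging opened: no → false
  damaged in transit: yes → true
  item category = media: apparel == media is false
  restocking fee paid: no → false
  customer is a member: no → false
  item price ≤ 616.72 USD: 393.94 ≤ 616.72 is true
Combine:
[1] true AND false = false
[2.2] NOT true = false
[2] true AND false = false
[3.1] NOT true = false
[3] false AND true AND false = false
[4.2] NOT true = false
[4] false AND false = false
[5] false AND true = false
[6.1] NOT false = true
[6] true AND false = false
[7] false AND true AND true = false
[root] false OR false OR false OR false OR false OR false OR false = false
Overall: false → refused

Refused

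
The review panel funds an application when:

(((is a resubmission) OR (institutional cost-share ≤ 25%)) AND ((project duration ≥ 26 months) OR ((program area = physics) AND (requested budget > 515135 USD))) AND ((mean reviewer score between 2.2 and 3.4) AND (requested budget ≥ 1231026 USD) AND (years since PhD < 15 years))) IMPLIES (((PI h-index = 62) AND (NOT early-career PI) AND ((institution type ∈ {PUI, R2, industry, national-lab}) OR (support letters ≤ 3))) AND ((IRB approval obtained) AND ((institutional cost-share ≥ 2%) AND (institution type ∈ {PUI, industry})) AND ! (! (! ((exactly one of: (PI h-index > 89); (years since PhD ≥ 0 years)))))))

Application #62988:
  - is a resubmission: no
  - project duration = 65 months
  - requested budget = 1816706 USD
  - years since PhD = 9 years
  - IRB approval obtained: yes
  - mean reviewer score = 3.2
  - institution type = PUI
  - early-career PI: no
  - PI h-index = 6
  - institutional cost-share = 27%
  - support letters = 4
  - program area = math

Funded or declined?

Atomic conditions:
  is a resubmission: no → false
  institutional cost-share ≤ 25%: 27 ≤ 25 is false
  project duration ≥ 26 months: 65 ≥ 26 is true
  program area = physics: math == physics is false
  requested budget > 515135 USD: 1816706 > 515135 is true
  mean reviewer score between 2.2 and 3.4: 3.2 in [2.2, 3.4] is true
  requested budget ≥ 1231026 USD: 1816706 ≥ 1231026 is true
  years since PhD < 15 years: 9 < 15 is true
  PI h-index = 62: 6 == 62 is false
  NOT early-career PI: no → true
  institution type ∈ {PUI, R2, industry, national-lab}: PUI is in the set → true
  support letters ≤ 3: 4 ≤ 3 is false
  IRB approval obtained: yes → true
  institutional cost-share ≥ 2%: 27 ≥ 2 is true
  institution type ∈ {PUI, industry}: PUI is in the set → true
  PI h-index > 89: 6 > 89 is false
  years since PhD ≥ 0 years: 9 ≥ 0 is true
Combine:
[1.1] false OR false = false
[1.2.2] false AND true = false
[1.2] true OR false = true
[1.3] true AND true AND true = true
[1] false AND true AND true = false
[2.1.3] true OR false = true
[2.1] false AND true AND true = false
[2.2.2] true AND true = true
[2.2.3.1.1.1] exactly-one(false, true) = true
[2.2.3.1.1] NOT true = false
[2.2.3.1] NOT false = true
[2.2.3] NOT true = false
[2.2] true AND true AND false = false
[2] false AND false = false
[root] false → false (antecedent false ⇒ implication holds) = true
Overall: true → funded

Funded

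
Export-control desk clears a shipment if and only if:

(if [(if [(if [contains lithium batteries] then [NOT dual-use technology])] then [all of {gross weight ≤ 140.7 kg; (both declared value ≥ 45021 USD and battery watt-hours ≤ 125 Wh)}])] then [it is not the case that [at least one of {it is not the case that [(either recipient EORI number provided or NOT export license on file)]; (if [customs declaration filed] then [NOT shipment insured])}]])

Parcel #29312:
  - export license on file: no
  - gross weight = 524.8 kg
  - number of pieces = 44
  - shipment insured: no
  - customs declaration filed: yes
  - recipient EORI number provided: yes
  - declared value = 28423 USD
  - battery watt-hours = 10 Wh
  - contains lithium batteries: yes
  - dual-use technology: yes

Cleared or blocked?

Atomic conditions:
  contains lithium batteries: yes → true
  NOT dual-use technology: yes → false
  gross weight ≤ 140.7 kg: 524.8 ≤ 140.7 is false
  declared value ≥ 45021 USD: 28423 ≥ 45021 is false
  battery watt-hours ≤ 125 Wh: 10 ≤ 125 is true
  recipient EORI number provided: yes → true
  NOT export license on file: no → true
  customs declaration filed: yes → true
  NOT shipment insured: no → true
Combine:
[1.1] true → false = false
[1.2.2] false AND true = false
[1.2] false AND false = false
[1] false → false (antecedent false ⇒ implication holds) = true
[2.1.1.1] true OR true = true
[2.1.1] NOT true = false
[2.1.2] true → true = true
[2.1] false OR true = true
[2] NOT true = false
[root] true → false = false
Overall: false → blocked

Blocked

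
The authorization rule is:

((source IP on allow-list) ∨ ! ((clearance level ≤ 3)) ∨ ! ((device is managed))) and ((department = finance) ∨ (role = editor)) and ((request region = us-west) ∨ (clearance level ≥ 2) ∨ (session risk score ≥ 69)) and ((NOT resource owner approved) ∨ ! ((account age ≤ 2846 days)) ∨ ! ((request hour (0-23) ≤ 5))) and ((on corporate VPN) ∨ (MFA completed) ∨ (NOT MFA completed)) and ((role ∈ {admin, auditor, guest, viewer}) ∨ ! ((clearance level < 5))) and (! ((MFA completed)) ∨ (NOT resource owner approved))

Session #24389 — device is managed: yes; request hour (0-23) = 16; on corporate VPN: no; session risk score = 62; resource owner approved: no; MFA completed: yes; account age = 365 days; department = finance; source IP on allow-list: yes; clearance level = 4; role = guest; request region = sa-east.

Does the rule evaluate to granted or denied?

Atomic conditions:
  source IP on allow-list: yes → true
  clearance level ≤ 3: 4 ≤ 3 is false
  device is managed: yes → true
  department = finance: finance == finance is true
  role = editor: guest == editor is false
  request region = us-west: sa-east == us-west is false
  clearance level ≥ 2: 4 ≥ 2 is true
  session risk score ≥ 69: 62 ≥ 69 is false
  NOT resource owner approved: no → true
  account age ≤ 2846 days: 365 ≤ 2846 is true
  request hour (0-23) ≤ 5: 16 ≤ 5 is false
  on corporate VPN: no → false
  MFA completed: yes → true
  NOT MFA completed: yes → false
  role ∈ {admin, auditor, guest, viewer}: guest is in the set → true
  clearance level < 5: 4 < 5 is true
Combine:
[1.2] NOT false = true
[1.3] NOT true = false
[1] true OR true OR false = true
[2] true OR false = true
[3] false OR true OR false = true
[4.2] NOT true = false
[4.3] NOT false = true
[4] true OR false OR true = true
[5] false OR true OR false = true
[6.2] NOT true = false
[6] true OR false = true
[7.1] NOT true = false
[7] false OR true = true
[root] true AND true AND true AND true AND true AND true AND true = true
Overall: true → granted

Granted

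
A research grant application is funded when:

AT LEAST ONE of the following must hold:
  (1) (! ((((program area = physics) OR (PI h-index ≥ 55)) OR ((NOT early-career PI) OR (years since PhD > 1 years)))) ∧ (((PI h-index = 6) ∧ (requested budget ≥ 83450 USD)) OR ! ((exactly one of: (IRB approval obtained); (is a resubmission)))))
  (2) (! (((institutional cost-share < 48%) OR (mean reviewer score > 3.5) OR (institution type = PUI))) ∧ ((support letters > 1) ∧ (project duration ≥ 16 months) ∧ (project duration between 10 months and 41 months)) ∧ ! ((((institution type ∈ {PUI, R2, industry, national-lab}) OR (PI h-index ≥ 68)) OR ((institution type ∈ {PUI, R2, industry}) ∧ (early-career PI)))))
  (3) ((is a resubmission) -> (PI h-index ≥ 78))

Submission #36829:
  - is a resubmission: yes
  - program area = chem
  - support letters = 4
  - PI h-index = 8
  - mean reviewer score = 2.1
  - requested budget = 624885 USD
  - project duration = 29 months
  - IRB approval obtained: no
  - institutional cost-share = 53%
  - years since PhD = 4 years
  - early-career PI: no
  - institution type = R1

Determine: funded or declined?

Atomic conditions:
  program area = physics: chem == physics is false
  PI h-index ≥ 55: 8 ≥ 55 is false
  NOT early-career PI: no → true
  years since PhD > 1 years: 4 > 1 is true
  PI h-index = 6: 8 == 6 is false
  requested budget ≥ 83450 USD: 624885 ≥ 83450 is true
  IRB approval obtained: no → false
  is a resubmission: yes → true
  institutional cost-share < 48%: 53 < 48 is false
  mean reviewer score > 3.5: 2.1 > 3.5 is false
  institution type = PUI: R1 == PUI is false
  support letters > 1: 4 > 1 is true
  project duration ≥ 16 months: 29 ≥ 16 is true
  project duration between 10 months and 41 months: 29 in [10, 41] is true
  institution type ∈ {PUI, R2, industry, national-lab}: R1 is not in the set → false
  PI h-index ≥ 68: 8 ≥ 68 is false
  institution type ∈ {PUI, R2, industry}: R1 is not in the set → false
  early-career PI: no → false
  PI h-index ≥ 78: 8 ≥ 78 is false
Combine:
[1.1.1.1] false OR false = false
[1.1.1.2] true OR true = true
[1.1.1] false OR true = true
[1.1] NOT true = false
[1.2.1] false AND true = false
[1.2.2.1] exactly-one(false, true) = true
[1.2.2] NOT true = false
[1.2] false OR false = false
[1] false AND false = false
[2.1.1] false OR false OR false = false
[2.1] NOT false = true
[2.2] true AND true AND true = true
[2.3.1.1] false OR false = false
[2.3.1.2] false AND false = false
[2.3.1] false OR false = false
[2.3] NOT false = true
[2] true AND true AND true = true
[3] true → false = false
[root] false OR true OR false = true
Overall: true → funded

Funded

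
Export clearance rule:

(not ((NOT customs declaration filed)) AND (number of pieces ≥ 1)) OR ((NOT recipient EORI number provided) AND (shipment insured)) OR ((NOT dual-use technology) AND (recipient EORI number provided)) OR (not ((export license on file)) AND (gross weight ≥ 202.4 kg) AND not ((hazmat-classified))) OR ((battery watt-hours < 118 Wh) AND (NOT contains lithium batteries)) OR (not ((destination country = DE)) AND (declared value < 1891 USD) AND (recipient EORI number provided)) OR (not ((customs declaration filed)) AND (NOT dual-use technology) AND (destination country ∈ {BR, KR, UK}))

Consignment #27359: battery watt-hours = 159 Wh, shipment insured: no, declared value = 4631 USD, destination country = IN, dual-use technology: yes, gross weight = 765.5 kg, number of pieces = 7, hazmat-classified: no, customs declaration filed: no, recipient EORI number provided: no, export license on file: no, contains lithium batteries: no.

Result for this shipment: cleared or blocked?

Cleared

Atomic conditions:
  NOT customs declaration filed: no → true
  number of pieces ≥ 1: 7 ≥ 1 is true
  NOT recipient EORI number provided: no → true
  shipment insured: no → false
  NOT dual-use technology: yes → false
  recipient EORI number provided: no → false
  export license on file: no → false
  gross weight ≥ 202.4 kg: 765.5 ≥ 202.4 is true
  hazmat-classified: no → false
  battery watt-hours < 118 Wh: 159 < 118 is false
  NOT contains lithium batteries: no → true
  destination country = DE: IN == DE is false
  declared value < 1891 USD: 4631 < 1891 is false
  customs declaration filed: no → false
  destination country ∈ {BR, KR, UK}: IN is not in the set → false
Combine:
[1.1] NOT true = false
[1] false AND true = false
[2] true AND false = false
[3] false AND false = false
[4.1] NOT false = true
[4.3] NOT false = true
[4] true AND true AND true = true
[5] false AND true = false
[6.1] NOT false = true
[6] true AND false AND false = false
[7.1] NOT false = true
[7] true AND false AND false = false
[root] false OR false OR false OR true OR false OR false OR false = true
Overall: true → cleared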